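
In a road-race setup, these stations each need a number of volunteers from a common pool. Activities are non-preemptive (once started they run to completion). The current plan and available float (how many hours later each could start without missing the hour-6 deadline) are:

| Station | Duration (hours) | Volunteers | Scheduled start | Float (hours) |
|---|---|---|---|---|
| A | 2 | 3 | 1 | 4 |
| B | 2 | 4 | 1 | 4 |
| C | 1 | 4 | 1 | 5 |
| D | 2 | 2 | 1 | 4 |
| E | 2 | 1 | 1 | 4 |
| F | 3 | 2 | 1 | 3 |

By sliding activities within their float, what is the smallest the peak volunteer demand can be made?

6

Early-start (A@1, B@1, C@1, D@1, E@1, F@1) gives peak 16: h1:16  h2:12  h3:2  h4:0  h5:0  h6:0.
Shift B→3, C→5, F→3.
Schedule A@1, B@3, C@5, D@1, E@1, F@3: h1:6  h2:6  h3:6  h4:6  h5:6  h6:0 — peak 6.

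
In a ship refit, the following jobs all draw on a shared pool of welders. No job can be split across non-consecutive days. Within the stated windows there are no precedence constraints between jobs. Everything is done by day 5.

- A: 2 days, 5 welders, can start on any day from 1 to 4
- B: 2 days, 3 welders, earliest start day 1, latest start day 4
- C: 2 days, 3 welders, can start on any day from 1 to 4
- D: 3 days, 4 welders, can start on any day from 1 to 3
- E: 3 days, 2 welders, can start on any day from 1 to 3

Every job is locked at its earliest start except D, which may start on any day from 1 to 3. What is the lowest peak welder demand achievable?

13

D@1: d1:17  d2:17  d3:6  d4:0  d5:0 → peak 17
D@2: d1:13  d2:17  d3:6  d4:4  d5:0 → peak 17
D@3: d1:13  d2:13  d3:6  d4:4  d5:4 → peak 13
Best is D@3, peak 13.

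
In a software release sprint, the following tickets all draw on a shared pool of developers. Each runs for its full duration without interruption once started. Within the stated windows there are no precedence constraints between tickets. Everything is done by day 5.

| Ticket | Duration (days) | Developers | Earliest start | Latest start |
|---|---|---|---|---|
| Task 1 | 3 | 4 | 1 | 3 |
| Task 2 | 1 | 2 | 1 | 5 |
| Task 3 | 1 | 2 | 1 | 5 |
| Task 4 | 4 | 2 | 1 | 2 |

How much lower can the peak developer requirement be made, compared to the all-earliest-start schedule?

4

Early-start peak: d1:10  d2:6  d3:6  d4:2  d5:0 ⇒ 10.
Leveled (Task 1@1, Task 2@1, Task 3@4, Task 4@2): d1:6  d2:6  d3:6  d4:4  d5:2 ⇒ 6.
Reduction 10 − 6 = 4.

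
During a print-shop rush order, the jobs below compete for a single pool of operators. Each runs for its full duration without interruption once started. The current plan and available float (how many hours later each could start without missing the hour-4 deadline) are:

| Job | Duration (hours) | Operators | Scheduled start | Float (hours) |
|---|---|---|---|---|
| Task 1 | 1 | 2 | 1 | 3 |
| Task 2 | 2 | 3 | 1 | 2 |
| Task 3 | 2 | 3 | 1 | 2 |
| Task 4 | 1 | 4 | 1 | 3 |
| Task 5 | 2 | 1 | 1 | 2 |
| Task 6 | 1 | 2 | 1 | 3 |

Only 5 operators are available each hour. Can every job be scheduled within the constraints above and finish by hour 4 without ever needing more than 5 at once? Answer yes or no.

no

Total operator-hours = 22; over 4 hours the average is 22/4 > 5, so some hour must exceed 5.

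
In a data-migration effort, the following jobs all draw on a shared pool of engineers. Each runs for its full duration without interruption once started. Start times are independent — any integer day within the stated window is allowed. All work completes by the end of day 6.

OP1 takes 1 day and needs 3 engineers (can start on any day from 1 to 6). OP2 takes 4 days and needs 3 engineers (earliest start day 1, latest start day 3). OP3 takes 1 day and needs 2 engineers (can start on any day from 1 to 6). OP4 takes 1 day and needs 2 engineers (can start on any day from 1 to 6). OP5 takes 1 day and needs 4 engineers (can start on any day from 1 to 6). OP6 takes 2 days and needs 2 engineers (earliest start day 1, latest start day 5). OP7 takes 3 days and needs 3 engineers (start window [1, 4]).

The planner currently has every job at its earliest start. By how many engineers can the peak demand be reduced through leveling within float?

13

Early-start peak: d1:19  d2:8  d3:6  d4:3  d5:0  d6:0 ⇒ 19.
Leveled (OP1@1, OP2@1, OP3@5, OP4@5, OP5@6, OP6@5, OP7@2): d1:6  d2:6  d3:6  d4:6  d5:6  d6:6 ⇒ 6.
Reduction 19 − 6 = 13.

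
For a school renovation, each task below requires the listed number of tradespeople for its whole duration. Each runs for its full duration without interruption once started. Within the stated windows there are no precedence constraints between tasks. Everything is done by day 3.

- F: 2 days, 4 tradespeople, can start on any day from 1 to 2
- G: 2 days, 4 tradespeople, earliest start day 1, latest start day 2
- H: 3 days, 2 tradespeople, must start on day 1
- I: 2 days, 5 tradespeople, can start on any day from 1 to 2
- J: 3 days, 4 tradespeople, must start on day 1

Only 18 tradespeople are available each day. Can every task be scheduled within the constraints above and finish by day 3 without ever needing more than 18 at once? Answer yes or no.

The minimum achievable peak is 19; 18 < 19, so no feasible schedule stays within the cap.

no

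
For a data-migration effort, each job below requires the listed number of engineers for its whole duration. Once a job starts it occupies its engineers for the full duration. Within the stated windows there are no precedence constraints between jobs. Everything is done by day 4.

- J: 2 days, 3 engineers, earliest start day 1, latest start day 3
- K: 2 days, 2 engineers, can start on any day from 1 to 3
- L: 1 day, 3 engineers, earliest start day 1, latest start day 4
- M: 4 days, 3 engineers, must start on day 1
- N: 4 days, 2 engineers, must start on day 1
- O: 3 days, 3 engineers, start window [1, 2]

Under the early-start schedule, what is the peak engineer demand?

Early-start schedule: J@1, K@1, L@1, M@1, N@1, O@1.
Load per day: day 1: 16, day 2: 13, day 3: 8, day 4: 5.
Peak is 16.

16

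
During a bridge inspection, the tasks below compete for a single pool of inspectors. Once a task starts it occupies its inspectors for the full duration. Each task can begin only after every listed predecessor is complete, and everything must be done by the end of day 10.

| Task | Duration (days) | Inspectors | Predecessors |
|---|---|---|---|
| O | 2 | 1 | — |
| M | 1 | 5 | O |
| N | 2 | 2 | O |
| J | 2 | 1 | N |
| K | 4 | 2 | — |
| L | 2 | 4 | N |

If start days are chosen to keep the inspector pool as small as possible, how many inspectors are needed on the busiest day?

Early-start (O@1, M@3, N@3, J@5, K@1, L@5) gives peak 9: d1:3  d2:3  d3:9  d4:4  d5:5  d6:5  d7:0  d8:0  d9:0  d10:0.
Shift N→4, J→6, K→4, L→8.
Schedule O@1, M@3, N@4, J@6, K@4, L@8: d1:1  d2:1  d3:5  d4:4  d5:4  d6:3  d7:3  d8:4  d9:4  d10:0 — peak 5.

5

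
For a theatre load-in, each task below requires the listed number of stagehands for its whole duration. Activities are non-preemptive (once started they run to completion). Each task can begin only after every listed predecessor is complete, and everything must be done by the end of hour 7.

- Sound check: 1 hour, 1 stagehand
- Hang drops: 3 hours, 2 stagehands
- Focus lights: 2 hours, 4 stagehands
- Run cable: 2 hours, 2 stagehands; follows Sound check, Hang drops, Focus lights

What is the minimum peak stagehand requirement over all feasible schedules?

4

Early-start (Sound check@1, Hang drops@1, Focus lights@1, Run cable@4) gives peak 7: h1:7  h2:6  h3:2  h4:2  h5:2  h6:0  h7:0.
Shift Focus lights→4, Run cable→6.
Schedule Sound check@1, Hang drops@1, Focus lights@4, Run cable@6: h1:3  h2:2  h3:2  h4:4  h5:4  h6:2  h7:2 — peak 4.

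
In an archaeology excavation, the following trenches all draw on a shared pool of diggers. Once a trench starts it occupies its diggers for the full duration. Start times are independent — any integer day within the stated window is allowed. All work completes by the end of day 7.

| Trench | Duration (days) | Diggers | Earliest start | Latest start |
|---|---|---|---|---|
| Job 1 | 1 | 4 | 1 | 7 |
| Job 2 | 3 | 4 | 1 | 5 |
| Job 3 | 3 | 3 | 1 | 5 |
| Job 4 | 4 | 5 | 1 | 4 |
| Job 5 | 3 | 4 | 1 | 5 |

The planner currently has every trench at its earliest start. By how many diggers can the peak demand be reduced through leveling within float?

11

Early-start peak: d1:20  d2:16  d3:16  d4:5  d5:0  d6:0  d7:0 ⇒ 20.
Leveled (Job 1@1, Job 2@1, Job 3@2, Job 4@4, Job 5@5): d1:8  d2:7  d3:7  d4:8  d5:9  d6:9  d7:9 ⇒ 9.
Reduction 20 − 9 = 11.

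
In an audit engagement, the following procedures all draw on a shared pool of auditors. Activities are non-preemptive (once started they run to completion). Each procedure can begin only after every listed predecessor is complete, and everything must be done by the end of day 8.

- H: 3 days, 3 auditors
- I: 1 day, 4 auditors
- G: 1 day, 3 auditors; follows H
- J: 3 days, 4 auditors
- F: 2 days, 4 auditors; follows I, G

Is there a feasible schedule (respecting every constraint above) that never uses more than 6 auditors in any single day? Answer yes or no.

The minimum achievable peak is 7; 6 < 7, so no feasible schedule stays within the cap.

no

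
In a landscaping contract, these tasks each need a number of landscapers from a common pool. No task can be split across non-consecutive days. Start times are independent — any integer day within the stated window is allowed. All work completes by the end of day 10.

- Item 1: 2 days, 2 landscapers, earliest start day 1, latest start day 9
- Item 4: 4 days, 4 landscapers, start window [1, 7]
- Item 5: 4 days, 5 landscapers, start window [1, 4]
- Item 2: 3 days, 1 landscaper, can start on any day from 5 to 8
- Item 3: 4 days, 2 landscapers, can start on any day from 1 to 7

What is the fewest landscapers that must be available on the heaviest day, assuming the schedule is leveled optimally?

7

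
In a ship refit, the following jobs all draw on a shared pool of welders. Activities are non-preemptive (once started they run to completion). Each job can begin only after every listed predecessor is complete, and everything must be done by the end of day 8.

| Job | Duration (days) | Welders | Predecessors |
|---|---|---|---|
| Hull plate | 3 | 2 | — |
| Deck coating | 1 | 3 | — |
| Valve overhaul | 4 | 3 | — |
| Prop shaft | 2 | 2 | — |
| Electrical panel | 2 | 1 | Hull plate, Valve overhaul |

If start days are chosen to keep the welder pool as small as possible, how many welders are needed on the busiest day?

Early-start (Hull plate@1, Deck coating@1, Valve overhaul@1, Prop shaft@1, Electrical panel@5) gives peak 10: d1:10  d2:7  d3:5  d4:3  d5:1  d6:1  d7:0  d8:0.
Shift Valve overhaul→2, Prop shaft→4, Electrical panel→6.
Schedule Hull plate@1, Deck coating@1, Valve overhaul@2, Prop shaft@4, Electrical panel@6: d1:5  d2:5  d3:5  d4:5  d5:5  d6:1  d7:1  d8:0 — peak 5.

5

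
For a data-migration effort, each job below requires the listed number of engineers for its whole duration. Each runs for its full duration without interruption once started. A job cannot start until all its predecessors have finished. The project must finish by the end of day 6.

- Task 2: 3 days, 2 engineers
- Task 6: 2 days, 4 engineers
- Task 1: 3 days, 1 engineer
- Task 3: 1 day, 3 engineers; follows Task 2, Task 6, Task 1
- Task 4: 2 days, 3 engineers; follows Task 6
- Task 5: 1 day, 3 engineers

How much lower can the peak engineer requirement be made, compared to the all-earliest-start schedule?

4

Early-start peak: d1:10  d2:7  d3:6  d4:6  d5:0  d6:0 ⇒ 10.
Leveled (Task 2@1, Task 6@1, Task 1@3, Task 3@6, Task 4@3, Task 5@5): d1:6  d2:6  d3:6  d4:4  d5:4  d6:3 ⇒ 6.
Reduction 10 − 6 = 4.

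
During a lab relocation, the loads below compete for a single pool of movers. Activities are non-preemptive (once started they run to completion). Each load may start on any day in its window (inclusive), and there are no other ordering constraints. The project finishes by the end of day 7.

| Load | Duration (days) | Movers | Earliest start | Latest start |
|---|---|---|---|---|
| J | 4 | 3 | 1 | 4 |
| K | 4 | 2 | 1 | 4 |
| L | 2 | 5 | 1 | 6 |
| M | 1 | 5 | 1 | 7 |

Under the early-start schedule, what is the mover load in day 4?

5

At early start, day 4 has: J, K.
Demand: 3 + 2 = 5.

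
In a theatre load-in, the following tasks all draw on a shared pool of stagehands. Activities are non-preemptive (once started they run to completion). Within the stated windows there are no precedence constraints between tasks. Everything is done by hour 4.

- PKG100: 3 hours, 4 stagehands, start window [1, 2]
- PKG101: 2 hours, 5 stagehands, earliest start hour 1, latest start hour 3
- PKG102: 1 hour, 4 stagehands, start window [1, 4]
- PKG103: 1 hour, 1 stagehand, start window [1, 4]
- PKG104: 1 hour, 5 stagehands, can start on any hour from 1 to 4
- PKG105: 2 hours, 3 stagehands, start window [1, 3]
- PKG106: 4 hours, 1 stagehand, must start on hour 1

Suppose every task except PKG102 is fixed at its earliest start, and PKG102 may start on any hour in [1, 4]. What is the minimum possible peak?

PKG102@1: h1:23  h2:13  h3:5  h4:1 → peak 23
PKG102@2: h1:19  h2:17  h3:5  h4:1 → peak 19
PKG102@3: h1:19  h2:13  h3:9  h4:1 → peak 19
PKG102@4: h1:19  h2:13  h3:5  h4:5 → peak 19
Best is PKG102@2, peak 19.

19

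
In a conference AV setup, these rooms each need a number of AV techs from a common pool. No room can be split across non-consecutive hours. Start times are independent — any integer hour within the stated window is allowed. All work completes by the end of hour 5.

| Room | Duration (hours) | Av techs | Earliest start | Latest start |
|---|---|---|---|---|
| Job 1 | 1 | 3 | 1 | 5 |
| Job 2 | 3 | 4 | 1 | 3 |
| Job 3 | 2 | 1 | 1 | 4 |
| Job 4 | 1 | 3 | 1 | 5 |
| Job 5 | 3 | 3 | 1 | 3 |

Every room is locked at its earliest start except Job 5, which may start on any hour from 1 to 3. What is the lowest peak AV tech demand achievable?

11

Job 5@1: h1:14  h2:8  h3:7  h4:0  h5:0 → peak 14
Job 5@2: h1:11  h2:8  h3:7  h4:3  h5:0 → peak 11
Job 5@3: h1:11  h2:5  h3:7  h4:3  h5:3 → peak 11
Best is Job 5@2, peak 11.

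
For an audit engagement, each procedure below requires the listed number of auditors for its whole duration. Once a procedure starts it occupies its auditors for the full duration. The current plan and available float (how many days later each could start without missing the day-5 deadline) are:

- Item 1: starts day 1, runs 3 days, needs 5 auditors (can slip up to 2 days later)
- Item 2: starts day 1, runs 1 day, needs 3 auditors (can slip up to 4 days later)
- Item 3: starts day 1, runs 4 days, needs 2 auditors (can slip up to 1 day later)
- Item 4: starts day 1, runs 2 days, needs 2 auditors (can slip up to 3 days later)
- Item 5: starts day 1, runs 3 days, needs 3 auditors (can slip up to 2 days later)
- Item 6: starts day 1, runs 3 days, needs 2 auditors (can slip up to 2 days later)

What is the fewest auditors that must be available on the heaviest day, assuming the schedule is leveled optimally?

12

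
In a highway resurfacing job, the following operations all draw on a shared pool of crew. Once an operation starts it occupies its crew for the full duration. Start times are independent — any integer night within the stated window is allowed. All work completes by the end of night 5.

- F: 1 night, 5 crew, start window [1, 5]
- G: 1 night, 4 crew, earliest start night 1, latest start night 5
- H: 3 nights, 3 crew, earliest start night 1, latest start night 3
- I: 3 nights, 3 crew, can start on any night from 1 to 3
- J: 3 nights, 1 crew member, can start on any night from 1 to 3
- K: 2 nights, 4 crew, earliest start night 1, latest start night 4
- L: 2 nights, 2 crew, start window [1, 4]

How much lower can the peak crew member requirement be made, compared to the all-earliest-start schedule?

13

Early-start peak: n1:22  n2:13  n3:7  n4:0  n5:0 ⇒ 22.
Leveled (F@1, G@2, H@1, I@3, J@1, K@4, L@3): n1:9  n2:8  n3:9  n4:9  n5:7 ⇒ 9.
Reduction 22 − 9 = 13.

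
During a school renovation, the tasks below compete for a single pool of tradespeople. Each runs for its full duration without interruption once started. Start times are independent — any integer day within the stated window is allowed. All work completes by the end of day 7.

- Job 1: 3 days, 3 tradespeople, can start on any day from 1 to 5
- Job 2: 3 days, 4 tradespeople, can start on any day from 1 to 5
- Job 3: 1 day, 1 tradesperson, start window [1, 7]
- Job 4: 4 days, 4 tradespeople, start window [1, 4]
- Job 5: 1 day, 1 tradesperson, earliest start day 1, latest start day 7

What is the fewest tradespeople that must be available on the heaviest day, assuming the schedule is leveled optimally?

Early-start (Job 1@1, Job 2@1, Job 3@1, Job 4@1, Job 5@1) gives peak 13: d1:13  d2:11  d3:11  d4:4  d5:0  d6:0  d7:0.
Shift Job 3→4, Job 4→4, Job 5→4.
Schedule Job 1@1, Job 2@1, Job 3@4, Job 4@4, Job 5@4: d1:7  d2:7  d3:7  d4:6  d5:4  d6:4  d7:4 — peak 7.

7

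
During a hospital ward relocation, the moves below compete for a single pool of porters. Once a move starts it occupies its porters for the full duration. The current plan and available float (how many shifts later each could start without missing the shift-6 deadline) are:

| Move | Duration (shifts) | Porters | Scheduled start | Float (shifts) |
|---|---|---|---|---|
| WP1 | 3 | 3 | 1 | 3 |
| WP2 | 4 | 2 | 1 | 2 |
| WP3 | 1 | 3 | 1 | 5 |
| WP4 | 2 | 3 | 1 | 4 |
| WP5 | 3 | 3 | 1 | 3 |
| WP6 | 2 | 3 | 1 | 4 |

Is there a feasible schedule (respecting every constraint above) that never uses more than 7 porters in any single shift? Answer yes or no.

no

The minimum achievable peak is 8; 7 < 8, so no feasible schedule stays within the cap.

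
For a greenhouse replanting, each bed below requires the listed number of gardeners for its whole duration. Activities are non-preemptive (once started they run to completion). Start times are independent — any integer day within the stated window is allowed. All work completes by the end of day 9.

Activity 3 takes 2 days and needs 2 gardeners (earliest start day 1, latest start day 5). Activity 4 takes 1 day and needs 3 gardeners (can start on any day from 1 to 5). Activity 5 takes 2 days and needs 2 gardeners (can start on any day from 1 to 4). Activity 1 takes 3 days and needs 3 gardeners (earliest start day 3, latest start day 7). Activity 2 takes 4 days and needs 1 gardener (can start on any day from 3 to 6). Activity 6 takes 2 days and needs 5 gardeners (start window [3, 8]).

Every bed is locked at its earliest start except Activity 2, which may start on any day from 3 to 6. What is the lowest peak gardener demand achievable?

Activity 2@3: d1:7  d2:4  d3:9  d4:9  d5:4  d6:1  d7:0  d8:0  d9:0 → peak 9
Activity 2@4: d1:7  d2:4  d3:8  d4:9  d5:4  d6:1  d7:1  d8:0  d9:0 → peak 9
Activity 2@5: d1:7  d2:4  d3:8  d4:8  d5:4  d6:1  d7:1  d8:1  d9:0 → peak 8
Activity 2@6: d1:7  d2:4  d3:8  d4:8  d5:3  d6:1  d7:1  d8:1  d9:1 → peak 8
Best is Activity 2@5, peak 8.

8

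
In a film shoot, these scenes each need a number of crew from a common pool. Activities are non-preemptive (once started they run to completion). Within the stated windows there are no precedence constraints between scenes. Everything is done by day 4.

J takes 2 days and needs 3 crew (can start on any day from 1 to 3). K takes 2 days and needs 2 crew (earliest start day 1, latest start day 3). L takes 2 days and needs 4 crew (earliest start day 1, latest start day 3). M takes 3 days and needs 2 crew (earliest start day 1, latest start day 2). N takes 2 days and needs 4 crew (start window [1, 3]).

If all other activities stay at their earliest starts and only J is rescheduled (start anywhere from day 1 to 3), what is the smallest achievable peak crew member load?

12

J@1: d1:15  d2:15  d3:2  d4:0 → peak 15
J@2: d1:12  d2:15  d3:5  d4:0 → peak 15
J@3: d1:12  d2:12  d3:5  d4:3 → peak 12
Best is J@3, peak 12.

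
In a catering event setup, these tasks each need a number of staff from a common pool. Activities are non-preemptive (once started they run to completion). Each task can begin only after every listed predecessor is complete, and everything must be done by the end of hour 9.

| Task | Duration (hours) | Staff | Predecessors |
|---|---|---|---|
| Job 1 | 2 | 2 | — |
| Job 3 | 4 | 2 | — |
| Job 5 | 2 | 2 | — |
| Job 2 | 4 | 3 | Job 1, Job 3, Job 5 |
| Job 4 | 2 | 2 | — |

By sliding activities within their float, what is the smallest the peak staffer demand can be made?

5

Early-start (Job 1@1, Job 3@1, Job 5@1, Job 2@5, Job 4@1) gives peak 8: h1:8  h2:8  h3:2  h4:2  h5:3  h6:3  h7:3  h8:3  h9:0.
Shift Job 5→3, Job 4→5.
Schedule Job 1@1, Job 3@1, Job 5@3, Job 2@5, Job 4@5: h1:4  h2:4  h3:4  h4:4  h5:5  h6:5  h7:3  h8:3  h9:0 — peak 5.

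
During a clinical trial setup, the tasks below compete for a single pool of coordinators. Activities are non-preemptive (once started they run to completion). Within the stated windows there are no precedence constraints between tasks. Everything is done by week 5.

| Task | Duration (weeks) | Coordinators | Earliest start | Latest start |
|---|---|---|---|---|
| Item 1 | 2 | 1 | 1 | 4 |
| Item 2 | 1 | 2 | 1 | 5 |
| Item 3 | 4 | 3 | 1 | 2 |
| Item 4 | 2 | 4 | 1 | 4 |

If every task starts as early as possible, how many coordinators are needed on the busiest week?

10

Early-start schedule: Item 1@1, Item 2@1, Item 3@1, Item 4@1.
Load per week: week 1: 10, week 2: 8, week 3: 3, week 4: 3, week 5: 0.
Peak is 10.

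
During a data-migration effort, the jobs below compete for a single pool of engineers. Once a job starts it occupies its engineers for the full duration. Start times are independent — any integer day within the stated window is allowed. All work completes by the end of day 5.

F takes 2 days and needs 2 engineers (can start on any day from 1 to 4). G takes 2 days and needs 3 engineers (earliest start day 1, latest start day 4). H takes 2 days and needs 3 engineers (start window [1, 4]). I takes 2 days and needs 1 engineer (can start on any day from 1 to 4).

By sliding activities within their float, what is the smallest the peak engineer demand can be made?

5

Early-start (F@1, G@1, H@1, I@1) gives peak 9: d1:9  d2:9  d3:0  d4:0  d5:0.
Shift H→3, I→3.
Schedule F@1, G@1, H@3, I@3: d1:5  d2:5  d3:4  d4:4  d5:0 — peak 5.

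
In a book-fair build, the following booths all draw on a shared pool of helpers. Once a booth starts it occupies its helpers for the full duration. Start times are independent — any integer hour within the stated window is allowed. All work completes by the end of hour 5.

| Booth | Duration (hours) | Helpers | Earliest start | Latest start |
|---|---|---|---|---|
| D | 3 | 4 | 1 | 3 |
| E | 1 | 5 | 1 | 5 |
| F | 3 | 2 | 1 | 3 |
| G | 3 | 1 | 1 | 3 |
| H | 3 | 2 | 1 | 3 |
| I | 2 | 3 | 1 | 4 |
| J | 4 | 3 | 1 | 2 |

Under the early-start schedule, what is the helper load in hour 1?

20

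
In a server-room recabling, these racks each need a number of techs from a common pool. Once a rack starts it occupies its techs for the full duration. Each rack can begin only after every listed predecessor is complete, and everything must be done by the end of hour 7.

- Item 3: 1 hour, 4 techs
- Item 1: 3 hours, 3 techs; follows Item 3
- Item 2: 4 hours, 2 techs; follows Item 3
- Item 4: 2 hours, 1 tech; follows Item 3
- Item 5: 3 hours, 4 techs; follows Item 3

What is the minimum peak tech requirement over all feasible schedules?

Early-start (Item 3@1, Item 1@2, Item 2@2, Item 4@2, Item 5@2) gives peak 10: h1:4  h2:10  h3:10  h4:9  h5:2  h6:0  h7:0.
Shift Item 5→5.
Schedule Item 3@1, Item 1@2, Item 2@2, Item 4@2, Item 5@5: h1:4  h2:6  h3:6  h4:5  h5:6  h6:4  h7:4 — peak 6.

6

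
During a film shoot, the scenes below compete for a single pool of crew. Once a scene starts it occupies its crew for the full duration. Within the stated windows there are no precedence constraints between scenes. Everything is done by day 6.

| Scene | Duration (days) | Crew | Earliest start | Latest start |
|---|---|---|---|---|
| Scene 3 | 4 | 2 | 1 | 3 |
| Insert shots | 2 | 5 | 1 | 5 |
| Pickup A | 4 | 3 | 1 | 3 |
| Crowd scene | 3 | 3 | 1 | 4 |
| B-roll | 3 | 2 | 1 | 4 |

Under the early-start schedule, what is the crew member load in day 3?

10

At early start, day 3 has: Scene 3, Pickup A, Crowd scene, B-roll.
Demand: 2 + 3 + 3 + 2 = 10.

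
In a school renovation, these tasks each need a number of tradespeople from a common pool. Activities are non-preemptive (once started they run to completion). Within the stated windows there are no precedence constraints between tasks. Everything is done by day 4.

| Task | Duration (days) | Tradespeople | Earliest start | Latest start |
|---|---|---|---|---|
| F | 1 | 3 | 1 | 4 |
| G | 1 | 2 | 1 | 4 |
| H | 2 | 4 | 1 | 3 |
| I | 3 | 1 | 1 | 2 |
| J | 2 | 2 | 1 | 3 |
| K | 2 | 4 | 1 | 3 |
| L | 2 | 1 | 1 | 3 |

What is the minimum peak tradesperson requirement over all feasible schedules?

Early-start (F@1, G@1, H@1, I@1, J@1, K@1, L@1) gives peak 17: d1:17  d2:12  d3:1  d4:0.
Shift G→2, J→3, K→3, L→2.
Schedule F@1, G@2, H@1, I@1, J@3, K@3, L@2: d1:8  d2:8  d3:8  d4:6 — peak 8.
Total tradesperson-days = 30 over 4 days ⇒ peak ≥ ⌈30/4⌉ = 8, so 8 is optimal.

8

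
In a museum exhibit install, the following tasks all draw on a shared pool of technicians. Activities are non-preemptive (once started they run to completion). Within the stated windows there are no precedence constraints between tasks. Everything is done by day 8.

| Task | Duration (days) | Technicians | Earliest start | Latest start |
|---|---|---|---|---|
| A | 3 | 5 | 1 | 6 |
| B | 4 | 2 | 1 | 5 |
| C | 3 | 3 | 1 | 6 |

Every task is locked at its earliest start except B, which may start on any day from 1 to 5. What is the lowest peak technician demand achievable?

8

B@1: d1:10  d2:10  d3:10  d4:2  d5:0  d6:0  d7:0  d8:0 → peak 10
B@2: d1:8  d2:10  d3:10  d4:2  d5:2  d6:0  d7:0  d8:0 → peak 10
B@3: d1:8  d2:8  d3:10  d4:2  d5:2  d6:2  d7:0  d8:0 → peak 10
B@4: d1:8  d2:8  d3:8  d4:2  d5:2  d6:2  d7:2  d8:0 → peak 8
B@5: d1:8  d2:8  d3:8  d4:0  d5:2  d6:2  d7:2  d8:2 → peak 8
Best is B@4, peak 8.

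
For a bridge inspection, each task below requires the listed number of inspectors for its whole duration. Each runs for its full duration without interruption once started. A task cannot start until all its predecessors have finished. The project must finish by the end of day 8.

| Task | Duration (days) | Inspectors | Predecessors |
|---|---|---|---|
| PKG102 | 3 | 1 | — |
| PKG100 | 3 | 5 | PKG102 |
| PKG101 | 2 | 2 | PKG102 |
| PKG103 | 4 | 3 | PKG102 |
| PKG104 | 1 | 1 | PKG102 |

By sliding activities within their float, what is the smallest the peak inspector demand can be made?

Early-start (PKG102@1, PKG100@4, PKG101@4, PKG103@4, PKG104@4) gives peak 11: d1:1  d2:1  d3:1  d4:11  d5:10  d6:8  d7:3  d8:0.
Shift PKG101→7, PKG104→7.
Schedule PKG102@1, PKG100@4, PKG101@7, PKG103@4, PKG104@7: d1:1  d2:1  d3:1  d4:8  d5:8  d6:8  d7:6  d8:2 — peak 8.

8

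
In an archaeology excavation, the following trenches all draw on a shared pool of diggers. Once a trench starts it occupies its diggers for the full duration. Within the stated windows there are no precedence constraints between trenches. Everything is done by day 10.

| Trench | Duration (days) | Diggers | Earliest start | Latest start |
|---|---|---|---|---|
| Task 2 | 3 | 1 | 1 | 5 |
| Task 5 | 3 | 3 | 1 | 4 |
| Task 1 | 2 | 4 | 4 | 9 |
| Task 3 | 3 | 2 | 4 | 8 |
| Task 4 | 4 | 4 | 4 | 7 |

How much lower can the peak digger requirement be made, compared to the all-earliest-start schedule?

4

Early-start peak: d1:4  d2:4  d3:4  d4:10  d5:10  d6:6  d7:4  d8:0  d9:0  d10:0 ⇒ 10.
Leveled (Task 2@1, Task 5@1, Task 1@4, Task 3@4, Task 4@6): d1:4  d2:4  d3:4  d4:6  d5:6  d6:6  d7:4  d8:4  d9:4  d10:0 ⇒ 6.
Reduction 10 − 6 = 4.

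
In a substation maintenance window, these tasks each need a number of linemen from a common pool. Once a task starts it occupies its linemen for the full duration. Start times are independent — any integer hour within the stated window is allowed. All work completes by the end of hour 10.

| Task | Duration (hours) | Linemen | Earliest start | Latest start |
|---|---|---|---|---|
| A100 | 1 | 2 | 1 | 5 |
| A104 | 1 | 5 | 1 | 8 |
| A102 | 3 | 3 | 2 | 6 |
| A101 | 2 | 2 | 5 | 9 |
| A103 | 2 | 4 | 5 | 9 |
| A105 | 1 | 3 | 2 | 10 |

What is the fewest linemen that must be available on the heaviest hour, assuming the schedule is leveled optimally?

Early-start (A100@1, A104@1, A102@2, A101@5, A103@5, A105@2) gives peak 7: h1:7  h2:6  h3:3  h4:3  h5:6  h6:6  h7:0  h8:0  h9:0  h10:0.
Shift A104→2, A102→3, A103→7, A105→6.
Schedule A100@1, A104@2, A102@3, A101@5, A103@7, A105@6: h1:2  h2:5  h3:3  h4:3  h5:5  h6:5  h7:4  h8:4  h9:0  h10:0 — peak 5.

5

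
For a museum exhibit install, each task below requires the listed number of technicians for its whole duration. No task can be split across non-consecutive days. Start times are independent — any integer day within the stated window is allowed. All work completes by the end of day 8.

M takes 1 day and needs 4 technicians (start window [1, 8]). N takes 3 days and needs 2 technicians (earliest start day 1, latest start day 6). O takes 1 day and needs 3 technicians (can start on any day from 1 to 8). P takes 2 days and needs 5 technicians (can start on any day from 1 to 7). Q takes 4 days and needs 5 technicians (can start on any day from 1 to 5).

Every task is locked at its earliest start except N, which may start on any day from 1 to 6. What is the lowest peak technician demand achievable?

17

N@1: d1:19  d2:12  d3:7  d4:5  d5:0  d6:0  d7:0  d8:0 → peak 19
N@2: d1:17  d2:12  d3:7  d4:7  d5:0  d6:0  d7:0  d8:0 → peak 17
N@3: d1:17  d2:10  d3:7  d4:7  d5:2  d6:0  d7:0  d8:0 → peak 17
N@4: d1:17  d2:10  d3:5  d4:7  d5:2  d6:2  d7:0  d8:0 → peak 17
N@5: d1:17  d2:10  d3:5  d4:5  d5:2  d6:2  d7:2  d8:0 → peak 17
N@6: d1:17  d2:10  d3:5  d4:5  d5:0  d6:2  d7:2  d8:2 → peak 17
Best is N@2, peak 17.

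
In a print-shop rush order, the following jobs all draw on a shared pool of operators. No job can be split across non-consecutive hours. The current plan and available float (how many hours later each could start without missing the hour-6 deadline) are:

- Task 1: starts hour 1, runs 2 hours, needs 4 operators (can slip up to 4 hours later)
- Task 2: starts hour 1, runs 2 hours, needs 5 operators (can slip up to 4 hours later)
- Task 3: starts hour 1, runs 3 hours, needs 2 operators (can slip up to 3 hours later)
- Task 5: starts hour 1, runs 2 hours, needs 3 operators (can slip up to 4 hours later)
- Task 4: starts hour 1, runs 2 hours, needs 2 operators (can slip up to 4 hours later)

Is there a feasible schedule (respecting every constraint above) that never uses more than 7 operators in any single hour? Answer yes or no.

yes

Schedule Task 1@1, Task 2@3, Task 3@1, Task 5@5, Task 4@4: h1:6  h2:6  h3:7  h4:7  h5:5  h6:3 — peak 7 ≤ 7.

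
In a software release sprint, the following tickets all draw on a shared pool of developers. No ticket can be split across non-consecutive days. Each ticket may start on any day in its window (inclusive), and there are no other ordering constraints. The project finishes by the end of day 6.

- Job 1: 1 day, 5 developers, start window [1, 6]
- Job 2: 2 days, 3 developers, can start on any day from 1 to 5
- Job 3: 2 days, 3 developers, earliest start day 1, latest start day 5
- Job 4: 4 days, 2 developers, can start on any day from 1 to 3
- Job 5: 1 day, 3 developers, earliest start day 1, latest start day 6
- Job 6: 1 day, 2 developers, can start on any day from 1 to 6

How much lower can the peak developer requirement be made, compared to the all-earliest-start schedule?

Early-start peak: d1:18  d2:8  d3:2  d4:2  d5:0  d6:0 ⇒ 18.
Leveled (Job 1@1, Job 2@2, Job 3@4, Job 4@2, Job 5@6, Job 6@6): d1:5  d2:5  d3:5  d4:5  d5:5  d6:5 ⇒ 5.
Reduction 18 − 5 = 13.

13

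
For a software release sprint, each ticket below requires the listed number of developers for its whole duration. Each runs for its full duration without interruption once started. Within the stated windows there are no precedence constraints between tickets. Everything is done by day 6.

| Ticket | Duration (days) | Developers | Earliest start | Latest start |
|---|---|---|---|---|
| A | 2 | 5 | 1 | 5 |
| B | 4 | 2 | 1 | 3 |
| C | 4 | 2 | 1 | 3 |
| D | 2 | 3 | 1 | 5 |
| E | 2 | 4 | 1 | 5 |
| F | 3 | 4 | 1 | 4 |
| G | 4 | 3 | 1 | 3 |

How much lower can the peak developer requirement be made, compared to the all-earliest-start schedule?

Early-start peak: d1:23  d2:23  d3:11  d4:7  d5:0  d6:0 ⇒ 23.
Leveled (A@1, B@1, C@1, D@1, E@5, F@3, G@3): d1:12  d2:12  d3:11  d4:11  d5:11  d6:7 ⇒ 12.
Reduction 23 − 12 = 11.

11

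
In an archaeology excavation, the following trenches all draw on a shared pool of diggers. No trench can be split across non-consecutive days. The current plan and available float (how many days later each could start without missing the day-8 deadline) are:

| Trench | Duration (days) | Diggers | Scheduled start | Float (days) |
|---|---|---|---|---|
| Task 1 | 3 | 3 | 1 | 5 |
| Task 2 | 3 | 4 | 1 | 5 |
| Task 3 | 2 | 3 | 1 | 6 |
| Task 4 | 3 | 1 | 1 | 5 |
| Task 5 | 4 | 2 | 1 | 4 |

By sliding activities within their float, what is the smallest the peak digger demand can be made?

5

Early-start (Task 1@1, Task 2@1, Task 3@1, Task 4@1, Task 5@1) gives peak 13: d1:13  d2:13  d3:10  d4:2  d5:0  d6:0  d7:0  d8:0.
Shift Task 2→6, Task 3→4, Task 4→5.
Schedule Task 1@1, Task 2@6, Task 3@4, Task 4@5, Task 5@1: d1:5  d2:5  d3:5  d4:5  d5:4  d6:5  d7:5  d8:4 — peak 5.
Total digger-days = 38 over 8 days ⇒ peak ≥ ⌈38/8⌉ = 5, so 5 is optimal.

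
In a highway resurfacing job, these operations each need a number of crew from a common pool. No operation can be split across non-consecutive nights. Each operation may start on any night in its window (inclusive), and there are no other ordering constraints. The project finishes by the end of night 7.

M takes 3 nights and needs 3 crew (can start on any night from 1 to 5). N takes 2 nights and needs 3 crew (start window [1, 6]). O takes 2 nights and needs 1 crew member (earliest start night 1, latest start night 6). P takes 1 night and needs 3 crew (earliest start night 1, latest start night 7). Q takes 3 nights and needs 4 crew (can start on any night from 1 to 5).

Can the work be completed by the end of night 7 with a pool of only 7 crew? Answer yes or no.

yes

Schedule M@1, N@1, O@3, P@4, Q@5: n1:6  n2:6  n3:4  n4:4  n5:4  n6:4  n7:4 — peak 6 ≤ 7.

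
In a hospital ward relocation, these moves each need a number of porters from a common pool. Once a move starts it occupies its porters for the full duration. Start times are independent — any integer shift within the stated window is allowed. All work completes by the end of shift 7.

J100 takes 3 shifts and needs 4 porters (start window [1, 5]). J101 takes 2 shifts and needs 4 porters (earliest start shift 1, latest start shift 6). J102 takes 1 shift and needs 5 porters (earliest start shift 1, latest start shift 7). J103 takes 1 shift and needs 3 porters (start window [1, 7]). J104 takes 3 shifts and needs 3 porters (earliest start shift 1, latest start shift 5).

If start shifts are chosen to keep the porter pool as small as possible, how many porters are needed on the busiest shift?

7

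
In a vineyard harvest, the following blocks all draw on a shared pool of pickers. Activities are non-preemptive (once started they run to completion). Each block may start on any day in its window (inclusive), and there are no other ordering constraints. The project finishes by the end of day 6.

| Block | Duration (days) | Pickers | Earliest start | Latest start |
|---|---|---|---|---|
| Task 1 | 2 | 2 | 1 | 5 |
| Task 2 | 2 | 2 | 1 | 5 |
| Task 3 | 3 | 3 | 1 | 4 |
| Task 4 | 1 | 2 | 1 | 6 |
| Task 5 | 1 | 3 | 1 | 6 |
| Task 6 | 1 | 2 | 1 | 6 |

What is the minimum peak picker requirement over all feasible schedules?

5

Early-start (Task 1@1, Task 2@1, Task 3@1, Task 4@1, Task 5@1, Task 6@1) gives peak 14: d1:14  d2:7  d3:3  d4:0  d5:0  d6:0.
Shift Task 3→3, Task 4→3, Task 5→6, Task 6→4.
Schedule Task 1@1, Task 2@1, Task 3@3, Task 4@3, Task 5@6, Task 6@4: d1:4  d2:4  d3:5  d4:5  d5:3  d6:3 — peak 5.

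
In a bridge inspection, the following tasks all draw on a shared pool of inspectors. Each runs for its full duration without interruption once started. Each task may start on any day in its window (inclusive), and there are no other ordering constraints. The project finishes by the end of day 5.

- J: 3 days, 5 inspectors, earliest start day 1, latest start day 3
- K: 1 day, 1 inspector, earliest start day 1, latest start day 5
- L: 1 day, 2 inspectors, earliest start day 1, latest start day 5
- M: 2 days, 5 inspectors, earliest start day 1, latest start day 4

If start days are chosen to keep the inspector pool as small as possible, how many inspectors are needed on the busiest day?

Early-start (J@1, K@1, L@1, M@1) gives peak 13: d1:13  d2:10  d3:5  d4:0  d5:0.
Shift L→2, M→4.
Schedule J@1, K@1, L@2, M@4: d1:6  d2:7  d3:5  d4:5  d5:5 — peak 7.

7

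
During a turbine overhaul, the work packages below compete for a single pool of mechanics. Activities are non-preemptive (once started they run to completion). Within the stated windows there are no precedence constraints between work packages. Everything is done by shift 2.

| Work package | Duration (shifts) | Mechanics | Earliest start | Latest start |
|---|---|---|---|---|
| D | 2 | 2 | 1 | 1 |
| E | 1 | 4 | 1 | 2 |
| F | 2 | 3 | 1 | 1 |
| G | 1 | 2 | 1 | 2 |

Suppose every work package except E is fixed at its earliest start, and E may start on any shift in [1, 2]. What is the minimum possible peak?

9

E@1: s1:11  s2:5 → peak 11
E@2: s1:7  s2:9 → peak 9
Best is E@2, peak 9.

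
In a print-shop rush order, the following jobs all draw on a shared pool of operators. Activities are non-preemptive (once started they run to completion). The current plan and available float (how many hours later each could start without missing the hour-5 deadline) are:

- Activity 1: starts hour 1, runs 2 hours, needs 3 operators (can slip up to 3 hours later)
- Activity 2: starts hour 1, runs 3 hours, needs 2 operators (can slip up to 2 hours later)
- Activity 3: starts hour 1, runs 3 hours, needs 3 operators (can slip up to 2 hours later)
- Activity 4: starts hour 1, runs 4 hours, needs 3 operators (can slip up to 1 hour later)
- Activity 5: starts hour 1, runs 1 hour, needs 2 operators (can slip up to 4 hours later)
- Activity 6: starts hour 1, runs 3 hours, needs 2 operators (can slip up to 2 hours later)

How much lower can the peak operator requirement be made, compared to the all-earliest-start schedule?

5

Early-start peak: h1:15  h2:13  h3:10  h4:3  h5:0 ⇒ 15.
Leveled (Activity 1@1, Activity 2@1, Activity 3@3, Activity 4@1, Activity 5@1, Activity 6@2): h1:10  h2:10  h3:10  h4:8  h5:3 ⇒ 10.
Reduction 15 − 10 = 5.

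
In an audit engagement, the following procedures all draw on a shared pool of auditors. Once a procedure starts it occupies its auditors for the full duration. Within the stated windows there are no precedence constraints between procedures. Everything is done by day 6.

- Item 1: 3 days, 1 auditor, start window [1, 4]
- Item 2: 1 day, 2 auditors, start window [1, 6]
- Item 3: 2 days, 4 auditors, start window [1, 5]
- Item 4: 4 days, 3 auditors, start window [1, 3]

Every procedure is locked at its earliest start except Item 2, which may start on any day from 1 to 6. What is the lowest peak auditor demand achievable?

Item 2@1: d1:10  d2:8  d3:4  d4:3  d5:0  d6:0 → peak 10
Item 2@2: d1:8  d2:10  d3:4  d4:3  d5:0  d6:0 → peak 10
Item 2@3: d1:8  d2:8  d3:6  d4:3  d5:0  d6:0 → peak 8
Item 2@4: d1:8  d2:8  d3:4  d4:5  d5:0  d6:0 → peak 8
Item 2@5: d1:8  d2:8  d3:4  d4:3  d5:2  d6:0 → peak 8
Item 2@6: d1:8  d2:8  d3:4  d4:3  d5:0  d6:2 → peak 8
Best is Item 2@3, peak 8.

8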